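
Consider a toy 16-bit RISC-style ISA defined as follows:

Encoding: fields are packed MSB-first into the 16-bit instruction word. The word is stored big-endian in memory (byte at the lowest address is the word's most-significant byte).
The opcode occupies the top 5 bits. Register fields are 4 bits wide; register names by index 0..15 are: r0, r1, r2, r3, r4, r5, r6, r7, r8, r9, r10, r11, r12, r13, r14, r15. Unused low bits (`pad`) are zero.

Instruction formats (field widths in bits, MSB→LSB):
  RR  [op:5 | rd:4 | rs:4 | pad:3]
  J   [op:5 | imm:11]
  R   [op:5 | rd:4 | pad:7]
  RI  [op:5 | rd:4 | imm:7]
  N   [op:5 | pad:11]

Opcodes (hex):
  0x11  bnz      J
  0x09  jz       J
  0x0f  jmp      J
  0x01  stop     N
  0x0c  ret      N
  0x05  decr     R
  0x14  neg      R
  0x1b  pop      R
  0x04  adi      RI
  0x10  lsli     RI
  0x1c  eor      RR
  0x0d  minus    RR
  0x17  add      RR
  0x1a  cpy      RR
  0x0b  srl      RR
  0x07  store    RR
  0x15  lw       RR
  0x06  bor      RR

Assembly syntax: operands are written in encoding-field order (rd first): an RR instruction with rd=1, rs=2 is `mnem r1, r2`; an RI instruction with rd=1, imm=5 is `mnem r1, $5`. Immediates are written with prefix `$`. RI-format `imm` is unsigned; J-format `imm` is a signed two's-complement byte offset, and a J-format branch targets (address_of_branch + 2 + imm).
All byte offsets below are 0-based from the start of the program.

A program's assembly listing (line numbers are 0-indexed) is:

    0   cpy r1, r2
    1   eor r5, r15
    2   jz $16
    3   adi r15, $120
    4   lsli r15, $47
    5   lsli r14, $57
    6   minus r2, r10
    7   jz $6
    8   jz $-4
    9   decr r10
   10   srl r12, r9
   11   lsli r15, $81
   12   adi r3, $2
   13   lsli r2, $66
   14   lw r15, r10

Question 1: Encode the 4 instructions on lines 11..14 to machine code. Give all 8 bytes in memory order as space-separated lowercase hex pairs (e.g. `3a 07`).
87 d1 21 82 81 42 af d0

11. lsli fields op=0x10:5|rd=15:4|imm=81:7 → word 87d1h → 87 d1
12. adi fields op=0x4:5|rd=3:4|imm=2:7 → word 2182h → 21 82
13. lsli fields op=0x10:5|rd=2:4|imm=66:7 → word 8142h → 81 42
14. lw fields op=0x15:5|rd=15:4|rs=10:4|pad=0:3 → word afd0h → af d0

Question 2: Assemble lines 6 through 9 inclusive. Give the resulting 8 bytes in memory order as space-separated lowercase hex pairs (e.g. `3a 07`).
69 50 48 06 4f fc 2d 00

line 6 (minus): pack op=0xd:5|rd=2:4|rs=10:4|pad=0:3 = 0x6950; big→ 69 50
line 7 (jz): pack op=0x9:5|imm=6:11 = 0x4806; big→ 48 06
line 8 (jz): pack op=0x9:5|imm=-4:11 = 0x4ffc; big→ 4f fc
line 9 (decr): pack op=0x5:5|rd=10:4|pad=0:7 = 0x2d00; big→ 2d 00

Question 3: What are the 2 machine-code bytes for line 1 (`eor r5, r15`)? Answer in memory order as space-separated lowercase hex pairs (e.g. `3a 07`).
1. eor fields op=0x1c:5|rd=5:4|rs=15:4|pad=0:3 → word e2f8h → e2 f8

e2 f8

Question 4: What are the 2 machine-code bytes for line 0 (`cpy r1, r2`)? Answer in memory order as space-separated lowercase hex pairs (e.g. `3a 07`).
L0: cpy op=0x1a:5|rd=1:4|rs=2:4|pad=0:3 ⇒ 0xd090 ⇒ big d0 90

d0 90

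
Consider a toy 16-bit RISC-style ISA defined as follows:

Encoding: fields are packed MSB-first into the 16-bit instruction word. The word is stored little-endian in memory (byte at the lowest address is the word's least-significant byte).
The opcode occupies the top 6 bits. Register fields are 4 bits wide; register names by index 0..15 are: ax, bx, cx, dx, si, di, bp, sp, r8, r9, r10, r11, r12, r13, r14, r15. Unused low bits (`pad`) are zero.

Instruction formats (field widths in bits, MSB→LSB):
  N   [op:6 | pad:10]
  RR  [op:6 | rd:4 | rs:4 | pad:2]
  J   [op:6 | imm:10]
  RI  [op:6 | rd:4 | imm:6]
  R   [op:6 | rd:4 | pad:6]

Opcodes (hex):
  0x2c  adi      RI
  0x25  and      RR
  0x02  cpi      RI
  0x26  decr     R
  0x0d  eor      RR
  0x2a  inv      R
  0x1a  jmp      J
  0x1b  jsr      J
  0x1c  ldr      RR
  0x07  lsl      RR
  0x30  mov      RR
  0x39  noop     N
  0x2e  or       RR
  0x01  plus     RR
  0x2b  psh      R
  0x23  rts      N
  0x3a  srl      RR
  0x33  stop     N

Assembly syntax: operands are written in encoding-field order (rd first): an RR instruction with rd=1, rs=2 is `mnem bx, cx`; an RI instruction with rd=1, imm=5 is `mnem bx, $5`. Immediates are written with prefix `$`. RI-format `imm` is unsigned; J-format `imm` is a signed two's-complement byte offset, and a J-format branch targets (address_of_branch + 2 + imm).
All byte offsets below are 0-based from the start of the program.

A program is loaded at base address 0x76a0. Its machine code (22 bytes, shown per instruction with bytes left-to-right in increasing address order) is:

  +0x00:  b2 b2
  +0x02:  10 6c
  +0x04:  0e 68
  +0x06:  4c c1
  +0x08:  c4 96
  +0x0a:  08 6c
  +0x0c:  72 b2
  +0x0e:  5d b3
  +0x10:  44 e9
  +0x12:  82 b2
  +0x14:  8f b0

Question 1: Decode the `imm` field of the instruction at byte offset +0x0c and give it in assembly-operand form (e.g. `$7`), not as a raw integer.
$50

[0c] 72 b2 → 0xb272
  op=0xb272>>10=0x2c ⇒ adi (RI)
  rd: (w>>6)&0xf=0x9 → r9
  imm: (w>>0)&0x3f=0x32 → $50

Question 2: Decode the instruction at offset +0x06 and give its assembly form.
[06] 4c c1 → 0xc14c
  top 6b → 0x30 → mov [RR]
  rd: (w>>6)&0xf=0x5 → di
  rs: (w>>2)&0xf=0x3 → dx

mov di, dx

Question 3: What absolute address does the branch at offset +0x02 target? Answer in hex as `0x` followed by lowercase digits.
0x76b4

@+02  little-endian(10 6c) = 0x6c10
  top 6b → 0x1b → jsr [J]
  imm: (w>>0)&0x3ff=0x10 → $16
  target = base 0x76a0 + off 0x02 + 2 + imm 16 = 0x76b4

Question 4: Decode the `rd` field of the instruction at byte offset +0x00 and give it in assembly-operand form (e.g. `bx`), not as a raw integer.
off 0x00: read b2 b2 as little → 0xb2b2
  op=0xb2b2>>10=0x2c ⇒ adi (RI)
  rd: (w>>6)&0xf=0xa → r10
  imm: (w>>0)&0x3f=0x32 → $50

r10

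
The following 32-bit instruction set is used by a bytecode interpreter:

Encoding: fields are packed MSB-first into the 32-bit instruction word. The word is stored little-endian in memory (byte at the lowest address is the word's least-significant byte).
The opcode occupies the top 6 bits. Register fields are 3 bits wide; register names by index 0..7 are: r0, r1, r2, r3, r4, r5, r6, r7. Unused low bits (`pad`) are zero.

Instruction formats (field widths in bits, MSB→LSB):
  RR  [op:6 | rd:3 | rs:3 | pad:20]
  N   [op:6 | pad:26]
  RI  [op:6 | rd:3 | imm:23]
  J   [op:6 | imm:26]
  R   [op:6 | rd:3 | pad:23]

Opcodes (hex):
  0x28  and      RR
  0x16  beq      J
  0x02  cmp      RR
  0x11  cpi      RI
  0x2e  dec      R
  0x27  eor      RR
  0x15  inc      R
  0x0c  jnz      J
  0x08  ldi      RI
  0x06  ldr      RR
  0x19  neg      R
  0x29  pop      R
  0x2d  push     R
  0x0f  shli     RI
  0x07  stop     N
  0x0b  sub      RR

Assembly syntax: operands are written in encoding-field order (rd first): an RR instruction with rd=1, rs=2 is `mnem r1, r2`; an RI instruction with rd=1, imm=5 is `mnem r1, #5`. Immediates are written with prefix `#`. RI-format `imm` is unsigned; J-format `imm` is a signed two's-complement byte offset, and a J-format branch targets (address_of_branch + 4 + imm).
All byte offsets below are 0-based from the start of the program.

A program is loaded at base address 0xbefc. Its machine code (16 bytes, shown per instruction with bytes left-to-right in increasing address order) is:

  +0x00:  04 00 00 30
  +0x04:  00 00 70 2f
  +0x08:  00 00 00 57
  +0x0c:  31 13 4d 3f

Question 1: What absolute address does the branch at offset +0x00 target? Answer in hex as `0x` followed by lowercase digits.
+0x00: 04 00 00 30 ⇒ word 0x30000004 (little)
  top 6b → 0xc → jnz [J]
  [25:0] imm=4 = #4
  target = base 0xbefc + off 0x00 + 4 + imm 4 = 0xbf04

0xbf04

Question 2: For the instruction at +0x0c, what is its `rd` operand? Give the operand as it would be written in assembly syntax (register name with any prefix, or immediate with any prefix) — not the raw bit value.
r6

off 0x0c: read 31 13 4d 3f as little → 0x3f4d1331
  top 6b → 0xf → shli [RI]
  [25:23] rd=6 = r6
  [22:0] imm=5051185 = #5051185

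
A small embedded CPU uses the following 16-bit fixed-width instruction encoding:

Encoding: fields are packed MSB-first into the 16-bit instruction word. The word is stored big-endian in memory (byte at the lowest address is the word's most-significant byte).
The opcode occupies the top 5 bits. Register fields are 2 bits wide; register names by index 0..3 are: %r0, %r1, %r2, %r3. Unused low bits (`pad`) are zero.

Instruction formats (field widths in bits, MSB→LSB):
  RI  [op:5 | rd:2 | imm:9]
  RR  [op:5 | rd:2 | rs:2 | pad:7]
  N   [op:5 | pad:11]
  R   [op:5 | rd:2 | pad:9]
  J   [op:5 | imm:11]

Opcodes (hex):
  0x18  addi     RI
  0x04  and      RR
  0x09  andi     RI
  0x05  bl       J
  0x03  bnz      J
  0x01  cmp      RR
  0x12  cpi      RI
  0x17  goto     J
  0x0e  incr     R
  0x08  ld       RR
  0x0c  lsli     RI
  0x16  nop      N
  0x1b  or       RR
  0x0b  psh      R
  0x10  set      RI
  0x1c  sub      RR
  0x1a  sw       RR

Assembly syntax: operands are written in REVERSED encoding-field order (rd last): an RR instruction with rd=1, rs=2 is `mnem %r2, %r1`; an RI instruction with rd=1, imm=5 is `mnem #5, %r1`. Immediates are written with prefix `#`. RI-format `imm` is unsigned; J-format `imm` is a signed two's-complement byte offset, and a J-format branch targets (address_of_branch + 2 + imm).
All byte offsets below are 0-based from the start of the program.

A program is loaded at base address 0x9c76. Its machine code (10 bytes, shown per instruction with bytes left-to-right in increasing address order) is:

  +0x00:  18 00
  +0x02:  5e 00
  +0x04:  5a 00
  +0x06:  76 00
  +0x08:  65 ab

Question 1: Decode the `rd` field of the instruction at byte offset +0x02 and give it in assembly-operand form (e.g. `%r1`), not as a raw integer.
off 0x02: read 5e 00 as big → 0x5e00
  top 5b → 0xb → psh [R]
  rd@[10:9]=0x3 ⇒ %r3

%r3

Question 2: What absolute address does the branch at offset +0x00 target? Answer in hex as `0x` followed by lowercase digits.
@+00  big-endian(18 00) = 0x1800
  op=0x1800>>11=0x3 ⇒ bnz (J)
  imm@[10:0]=0x0 ⇒ #0
  target = base 0x9c76 + off 0x00 + 2 + imm 0 = 0x9c78

0x9c78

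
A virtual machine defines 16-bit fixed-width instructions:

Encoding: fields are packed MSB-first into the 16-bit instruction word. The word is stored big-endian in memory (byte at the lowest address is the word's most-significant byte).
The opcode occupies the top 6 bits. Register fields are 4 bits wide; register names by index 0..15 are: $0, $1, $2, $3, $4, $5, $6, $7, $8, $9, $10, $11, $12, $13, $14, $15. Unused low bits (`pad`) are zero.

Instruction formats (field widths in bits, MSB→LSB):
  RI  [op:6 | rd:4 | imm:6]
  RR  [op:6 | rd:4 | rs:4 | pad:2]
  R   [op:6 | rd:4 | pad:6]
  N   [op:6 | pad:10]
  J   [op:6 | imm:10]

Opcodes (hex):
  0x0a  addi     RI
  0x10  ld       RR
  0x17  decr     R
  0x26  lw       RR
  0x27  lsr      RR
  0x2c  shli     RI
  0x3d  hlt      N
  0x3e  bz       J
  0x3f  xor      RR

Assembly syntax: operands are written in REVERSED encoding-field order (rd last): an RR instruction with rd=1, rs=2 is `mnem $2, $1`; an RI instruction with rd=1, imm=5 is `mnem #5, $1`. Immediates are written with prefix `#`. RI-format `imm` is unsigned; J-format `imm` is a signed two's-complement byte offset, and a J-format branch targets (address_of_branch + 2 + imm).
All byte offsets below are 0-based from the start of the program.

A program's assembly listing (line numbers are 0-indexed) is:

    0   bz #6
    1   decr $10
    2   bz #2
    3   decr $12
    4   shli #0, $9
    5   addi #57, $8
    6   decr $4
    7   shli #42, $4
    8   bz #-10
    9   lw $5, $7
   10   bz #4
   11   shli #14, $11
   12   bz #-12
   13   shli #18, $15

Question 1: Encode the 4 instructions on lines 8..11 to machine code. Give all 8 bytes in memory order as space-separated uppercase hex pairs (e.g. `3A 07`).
FB F6 99 D4 F8 04 B2 CE

line 8 (bz): pack op=0x3e:6|imm=-10:10 = 0xfbf6; big→ fb f6
line 9 (lw): pack op=0x26:6|rd=7:4|rs=5:4|pad=0:2 = 0x99d4; big→ 99 d4
line 10 (bz): pack op=0x3e:6|imm=4:10 = 0xf804; big→ f8 04
line 11 (shli): pack op=0x2c:6|rd=11:4|imm=14:6 = 0xb2ce; big→ b2 ce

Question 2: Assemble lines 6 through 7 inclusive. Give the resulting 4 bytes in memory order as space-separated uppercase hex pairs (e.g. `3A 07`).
6. decr fields op=0x17:6|rd=4:4|pad=0:6 → word 5d00h → 5d 00
7. shli fields op=0x2c:6|rd=4:4|imm=42:6 → word b12ah → b1 2a

5D 00 B1 2A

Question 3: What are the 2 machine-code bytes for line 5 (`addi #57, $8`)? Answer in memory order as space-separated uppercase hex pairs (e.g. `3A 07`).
5. addi fields op=0xa:6|rd=8:4|imm=57:6 → word 2a39h → 2a 39

2A 39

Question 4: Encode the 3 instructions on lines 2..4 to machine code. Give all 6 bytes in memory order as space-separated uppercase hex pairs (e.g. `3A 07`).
F8 02 5F 00 B2 40

2. bz fields op=0x3e:6|imm=2:10 → word f802h → f8 02
3. decr fields op=0x17:6|rd=12:4|pad=0:6 → word 5f00h → 5f 00
4. shli fields op=0x2c:6|rd=9:4|imm=0:6 → word b240h → b2 40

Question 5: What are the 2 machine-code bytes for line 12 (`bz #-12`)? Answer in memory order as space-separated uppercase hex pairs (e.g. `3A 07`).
12. bz fields op=0x3e:6|imm=-12:10 → word fbf4h → fb f4

FB F4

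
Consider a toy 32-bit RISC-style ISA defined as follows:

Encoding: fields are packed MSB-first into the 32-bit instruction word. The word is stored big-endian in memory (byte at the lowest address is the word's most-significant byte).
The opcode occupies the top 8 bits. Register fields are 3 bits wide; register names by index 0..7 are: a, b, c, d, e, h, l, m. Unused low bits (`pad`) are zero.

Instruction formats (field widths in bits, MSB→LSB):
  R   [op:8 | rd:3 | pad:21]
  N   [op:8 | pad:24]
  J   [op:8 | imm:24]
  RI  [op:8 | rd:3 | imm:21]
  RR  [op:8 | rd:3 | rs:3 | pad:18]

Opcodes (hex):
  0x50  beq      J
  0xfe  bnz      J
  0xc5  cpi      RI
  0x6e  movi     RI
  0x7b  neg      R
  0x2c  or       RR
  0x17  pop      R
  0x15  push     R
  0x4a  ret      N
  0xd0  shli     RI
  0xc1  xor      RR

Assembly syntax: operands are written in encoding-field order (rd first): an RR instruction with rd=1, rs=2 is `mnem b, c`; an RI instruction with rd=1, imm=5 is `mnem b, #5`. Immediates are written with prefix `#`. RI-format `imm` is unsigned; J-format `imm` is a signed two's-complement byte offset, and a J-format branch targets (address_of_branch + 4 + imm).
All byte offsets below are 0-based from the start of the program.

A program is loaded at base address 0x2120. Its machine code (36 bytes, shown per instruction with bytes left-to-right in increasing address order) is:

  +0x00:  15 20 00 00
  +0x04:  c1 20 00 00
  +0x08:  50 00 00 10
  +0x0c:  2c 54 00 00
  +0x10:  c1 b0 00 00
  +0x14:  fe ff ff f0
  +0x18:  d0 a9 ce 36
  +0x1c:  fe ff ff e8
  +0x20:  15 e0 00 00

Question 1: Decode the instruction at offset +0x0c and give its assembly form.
+0x0c: 2c 54 00 00 ⇒ word 0x2c540000 (big)
  op=0x2c540000>>24=0x2c ⇒ or (RR)
  rd: (w>>21)&0x7=0x2 → c
  rs: (w>>18)&0x7=0x5 → h

or c, h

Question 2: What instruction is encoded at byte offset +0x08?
+0x08: 50 00 00 10 ⇒ word 0x50000010 (big)
  top 8b → 0x50 → beq [J]
  [23:0] imm=16 = #16

beq #16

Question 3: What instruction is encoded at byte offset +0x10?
xor h, e

[10] c1 b0 00 00 → 0xc1b00000
  opcode bits[31:24]=0xc1: xor/RR
  rd@[23:21]=0x5 ⇒ h
  rs@[20:18]=0x4 ⇒ e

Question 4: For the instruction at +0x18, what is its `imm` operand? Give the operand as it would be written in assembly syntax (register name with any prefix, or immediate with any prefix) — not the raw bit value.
@+18  big-endian(d0 a9 ce 36) = 0xd0a9ce36
  opcode bits[31:24]=0xd0: shli/RI
  rd@[23:21]=0x5 ⇒ h
  imm@[20:0]=0x9ce36 ⇒ #642614

#642614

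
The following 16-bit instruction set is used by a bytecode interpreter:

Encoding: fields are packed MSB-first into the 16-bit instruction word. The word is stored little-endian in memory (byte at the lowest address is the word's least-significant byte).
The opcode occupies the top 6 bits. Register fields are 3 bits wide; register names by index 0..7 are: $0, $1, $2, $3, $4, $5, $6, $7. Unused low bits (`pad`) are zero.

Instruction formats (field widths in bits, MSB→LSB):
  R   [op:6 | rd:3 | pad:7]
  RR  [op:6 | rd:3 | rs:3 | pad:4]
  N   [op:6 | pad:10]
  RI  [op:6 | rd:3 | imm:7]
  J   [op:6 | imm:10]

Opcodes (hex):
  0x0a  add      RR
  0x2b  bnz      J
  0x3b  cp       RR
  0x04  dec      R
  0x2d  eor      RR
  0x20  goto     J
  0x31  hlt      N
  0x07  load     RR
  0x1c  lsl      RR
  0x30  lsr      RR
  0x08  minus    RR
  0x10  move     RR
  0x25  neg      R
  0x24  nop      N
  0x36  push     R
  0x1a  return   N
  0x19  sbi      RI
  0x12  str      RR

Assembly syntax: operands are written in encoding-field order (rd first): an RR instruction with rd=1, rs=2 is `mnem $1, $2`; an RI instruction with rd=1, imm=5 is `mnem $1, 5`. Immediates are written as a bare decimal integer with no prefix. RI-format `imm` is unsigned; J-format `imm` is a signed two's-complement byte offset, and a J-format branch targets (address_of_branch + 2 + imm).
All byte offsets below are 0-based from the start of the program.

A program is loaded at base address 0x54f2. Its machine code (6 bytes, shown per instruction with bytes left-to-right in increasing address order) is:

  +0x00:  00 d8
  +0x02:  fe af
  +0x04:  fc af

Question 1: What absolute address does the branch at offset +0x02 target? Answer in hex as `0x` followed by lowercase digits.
0x54f4

[02] fe af → 0xaffe
  op=0xaffe>>10=0x2b ⇒ bnz (J)
  [9:0] imm=1022 (s10→-2) = -2
  target = base 0x54f2 + off 0x02 + 2 + imm -2 = 0x54f4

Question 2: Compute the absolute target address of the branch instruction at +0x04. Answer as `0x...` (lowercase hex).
0x54f4

+0x04: fc af ⇒ word 0xaffc (little)
  opcode bits[15:10]=0x2b: bnz/J
  [9:0] imm=1020 (s10→-4) = -4
  target = base 0x54f2 + off 0x04 + 2 + imm -4 = 0x54f4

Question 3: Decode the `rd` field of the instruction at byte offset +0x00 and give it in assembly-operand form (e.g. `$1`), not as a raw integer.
@+00  little-endian(00 d8) = 0xd800
  op=0xd800>>10=0x36 ⇒ push (R)
  [9:7] rd=0 = $0

$0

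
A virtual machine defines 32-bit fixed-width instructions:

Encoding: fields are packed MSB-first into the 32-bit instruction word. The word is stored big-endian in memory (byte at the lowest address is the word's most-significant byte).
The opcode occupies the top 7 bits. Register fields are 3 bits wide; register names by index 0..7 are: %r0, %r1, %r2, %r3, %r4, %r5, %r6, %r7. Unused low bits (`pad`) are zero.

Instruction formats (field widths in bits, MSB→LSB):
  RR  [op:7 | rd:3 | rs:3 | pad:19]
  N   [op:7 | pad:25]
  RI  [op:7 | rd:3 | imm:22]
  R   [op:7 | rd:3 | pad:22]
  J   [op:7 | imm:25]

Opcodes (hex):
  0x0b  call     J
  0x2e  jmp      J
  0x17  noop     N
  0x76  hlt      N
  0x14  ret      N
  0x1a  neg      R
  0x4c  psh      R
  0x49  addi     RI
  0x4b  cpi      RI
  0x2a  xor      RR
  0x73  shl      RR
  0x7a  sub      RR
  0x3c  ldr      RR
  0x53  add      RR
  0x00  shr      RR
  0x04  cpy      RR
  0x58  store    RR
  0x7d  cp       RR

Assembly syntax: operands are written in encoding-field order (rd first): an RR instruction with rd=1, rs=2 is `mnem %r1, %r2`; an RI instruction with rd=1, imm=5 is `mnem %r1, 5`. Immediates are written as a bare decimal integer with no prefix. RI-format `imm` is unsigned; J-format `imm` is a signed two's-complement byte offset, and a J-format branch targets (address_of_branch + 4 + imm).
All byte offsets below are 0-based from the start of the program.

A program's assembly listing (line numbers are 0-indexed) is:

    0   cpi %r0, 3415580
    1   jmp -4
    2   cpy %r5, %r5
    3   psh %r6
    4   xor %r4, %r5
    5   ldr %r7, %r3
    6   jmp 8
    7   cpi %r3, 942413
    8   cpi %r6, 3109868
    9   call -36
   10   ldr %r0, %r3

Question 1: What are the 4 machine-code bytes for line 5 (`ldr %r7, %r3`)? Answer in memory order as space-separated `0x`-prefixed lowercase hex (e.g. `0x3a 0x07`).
0x79 0xd8 0x00 0x00

line 5 (ldr): pack op=0x3c:7|rd=7:3|rs=3:3|pad=0:19 = 0x79d80000; big→ 79 d8 00 00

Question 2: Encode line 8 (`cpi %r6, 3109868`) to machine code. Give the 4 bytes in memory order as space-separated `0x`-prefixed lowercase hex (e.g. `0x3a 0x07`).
0x97 0xaf 0x73 0xec

line 8 (cpi): pack op=0x4b:7|rd=6:3|imm=3109868:22 = 0x97af73ec; big→ 97 af 73 ec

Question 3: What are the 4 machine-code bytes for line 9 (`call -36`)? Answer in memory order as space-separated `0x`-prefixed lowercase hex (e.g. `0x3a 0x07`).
L9: call op=0xb:7|imm=-36:25 ⇒ 0x17ffffdc ⇒ big 17 ff ff dc

0x17 0xff 0xff 0xdc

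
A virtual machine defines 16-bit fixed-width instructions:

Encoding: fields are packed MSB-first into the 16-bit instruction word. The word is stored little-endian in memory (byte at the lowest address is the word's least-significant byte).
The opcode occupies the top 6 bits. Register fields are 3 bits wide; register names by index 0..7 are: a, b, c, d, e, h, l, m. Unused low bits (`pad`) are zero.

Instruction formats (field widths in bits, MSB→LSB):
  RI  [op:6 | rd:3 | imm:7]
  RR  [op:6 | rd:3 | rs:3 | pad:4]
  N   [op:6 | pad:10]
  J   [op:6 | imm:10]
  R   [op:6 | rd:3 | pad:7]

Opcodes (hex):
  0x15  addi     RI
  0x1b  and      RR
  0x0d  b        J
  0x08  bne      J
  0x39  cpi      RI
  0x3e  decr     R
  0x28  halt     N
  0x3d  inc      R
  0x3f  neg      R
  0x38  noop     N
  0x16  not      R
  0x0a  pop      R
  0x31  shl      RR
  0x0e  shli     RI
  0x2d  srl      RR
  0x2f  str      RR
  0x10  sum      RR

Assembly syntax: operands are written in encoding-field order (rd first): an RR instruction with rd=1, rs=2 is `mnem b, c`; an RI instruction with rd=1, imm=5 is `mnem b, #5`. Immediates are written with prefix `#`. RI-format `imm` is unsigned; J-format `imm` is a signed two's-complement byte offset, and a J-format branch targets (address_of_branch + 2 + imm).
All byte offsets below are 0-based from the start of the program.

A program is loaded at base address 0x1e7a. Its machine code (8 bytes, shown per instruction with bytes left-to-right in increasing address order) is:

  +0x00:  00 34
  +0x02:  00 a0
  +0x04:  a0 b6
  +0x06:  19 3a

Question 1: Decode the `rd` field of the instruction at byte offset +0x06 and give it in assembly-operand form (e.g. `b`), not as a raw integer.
e

[06] 19 3a → 0x3a19
  op=0x3a19>>10=0xe ⇒ shli (RI)
  rd: (w>>7)&0x7=0x4 → e
  imm: (w>>0)&0x7f=0x19 → #25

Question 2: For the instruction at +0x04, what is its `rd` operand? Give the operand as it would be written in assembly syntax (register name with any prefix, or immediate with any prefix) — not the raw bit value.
h

+0x04: a0 b6 ⇒ word 0xb6a0 (little)
  op=0xb6a0>>10=0x2d ⇒ srl (RR)
  [9:7] rd=5 = h
  [6:4] rs=2 = c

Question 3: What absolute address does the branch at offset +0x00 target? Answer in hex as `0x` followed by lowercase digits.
0x1e7c

@+00  little-endian(00 34) = 0x3400
  top 6b → 0xd → b [J]
  imm: (w>>0)&0x3ff=0x0 → #0
  target = base 0x1e7a + off 0x00 + 2 + imm 0 = 0x1e7c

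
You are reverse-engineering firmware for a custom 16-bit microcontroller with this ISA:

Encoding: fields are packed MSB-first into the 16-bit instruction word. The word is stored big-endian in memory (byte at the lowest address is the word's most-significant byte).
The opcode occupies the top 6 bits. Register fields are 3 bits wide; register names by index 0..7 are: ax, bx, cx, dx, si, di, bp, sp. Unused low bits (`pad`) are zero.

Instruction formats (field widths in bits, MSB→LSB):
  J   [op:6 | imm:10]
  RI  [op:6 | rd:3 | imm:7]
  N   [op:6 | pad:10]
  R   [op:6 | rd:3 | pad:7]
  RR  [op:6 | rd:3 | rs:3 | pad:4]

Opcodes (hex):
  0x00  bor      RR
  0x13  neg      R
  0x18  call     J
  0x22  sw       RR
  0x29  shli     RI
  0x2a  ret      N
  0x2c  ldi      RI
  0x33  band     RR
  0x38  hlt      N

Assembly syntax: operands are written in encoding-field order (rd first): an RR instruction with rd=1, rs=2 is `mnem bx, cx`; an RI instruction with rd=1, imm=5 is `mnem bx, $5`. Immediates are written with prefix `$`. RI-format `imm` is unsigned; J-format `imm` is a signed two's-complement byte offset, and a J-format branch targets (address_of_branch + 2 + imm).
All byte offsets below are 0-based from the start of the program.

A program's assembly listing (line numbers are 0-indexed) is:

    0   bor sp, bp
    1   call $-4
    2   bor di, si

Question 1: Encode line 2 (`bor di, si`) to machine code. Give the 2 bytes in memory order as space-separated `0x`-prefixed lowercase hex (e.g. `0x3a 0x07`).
0x02 0xc0

line 2 (bor): pack op=0x0:6|rd=5:3|rs=4:3|pad=0:4 = 0x02c0; big→ 02 c0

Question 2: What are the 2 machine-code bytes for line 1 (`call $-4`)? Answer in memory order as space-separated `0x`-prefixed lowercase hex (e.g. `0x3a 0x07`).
0x63 0xfc

1. call fields op=0x18:6|imm=-4:10 → word 63fch → 63 fc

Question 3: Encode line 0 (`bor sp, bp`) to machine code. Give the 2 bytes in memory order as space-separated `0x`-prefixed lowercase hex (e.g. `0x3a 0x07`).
0. bor fields op=0x0:6|rd=7:3|rs=6:3|pad=0:4 → word 03e0h → 03 e0

0x03 0xe0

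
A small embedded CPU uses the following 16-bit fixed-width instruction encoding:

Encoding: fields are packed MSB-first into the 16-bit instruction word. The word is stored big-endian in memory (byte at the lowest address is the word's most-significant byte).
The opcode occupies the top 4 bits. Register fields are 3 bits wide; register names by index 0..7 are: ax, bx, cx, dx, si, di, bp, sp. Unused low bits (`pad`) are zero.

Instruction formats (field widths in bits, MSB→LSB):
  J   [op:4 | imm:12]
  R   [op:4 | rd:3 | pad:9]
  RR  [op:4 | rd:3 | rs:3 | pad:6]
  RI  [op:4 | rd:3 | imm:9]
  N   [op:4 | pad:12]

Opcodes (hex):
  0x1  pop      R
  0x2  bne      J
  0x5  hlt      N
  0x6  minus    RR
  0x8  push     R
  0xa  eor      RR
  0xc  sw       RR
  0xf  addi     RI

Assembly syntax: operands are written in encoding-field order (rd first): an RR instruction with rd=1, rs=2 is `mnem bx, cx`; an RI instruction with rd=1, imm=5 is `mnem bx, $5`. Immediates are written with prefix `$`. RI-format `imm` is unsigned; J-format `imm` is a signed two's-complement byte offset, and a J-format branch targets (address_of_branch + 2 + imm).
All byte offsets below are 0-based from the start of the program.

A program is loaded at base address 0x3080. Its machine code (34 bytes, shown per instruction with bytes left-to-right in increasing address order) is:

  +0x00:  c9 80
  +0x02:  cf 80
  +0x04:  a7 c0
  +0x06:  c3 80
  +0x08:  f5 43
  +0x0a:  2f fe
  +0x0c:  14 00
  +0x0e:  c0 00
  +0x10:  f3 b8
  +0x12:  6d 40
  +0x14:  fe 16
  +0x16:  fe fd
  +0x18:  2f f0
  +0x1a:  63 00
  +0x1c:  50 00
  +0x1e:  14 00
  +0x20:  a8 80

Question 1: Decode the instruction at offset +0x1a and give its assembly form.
@+1a  big-endian(63 00) = 0x6300
  opcode bits[15:12]=0x6: minus/RR
  rd@[11:9]=0x1 ⇒ bx
  rs@[8:6]=0x4 ⇒ si

minus bx, si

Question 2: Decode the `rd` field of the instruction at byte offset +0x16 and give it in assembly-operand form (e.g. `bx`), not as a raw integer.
sp

off 0x16: read fe fd as big → 0xfefd
  top 4b → 0xf → addi [RI]
  rd: (w>>9)&0x7=0x7 → sp
  imm: (w>>0)&0x1ff=0xfd → $253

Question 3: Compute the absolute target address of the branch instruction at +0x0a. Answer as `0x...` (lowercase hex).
@+0a  big-endian(2f fe) = 0x2ffe
  op=0x2ffe>>12=0x2 ⇒ bne (J)
  imm: (w>>0)&0xfff=0xffe (s12→-2) → $-2
  target = base 0x3080 + off 0x0a + 2 + imm -2 = 0x308a

0x308a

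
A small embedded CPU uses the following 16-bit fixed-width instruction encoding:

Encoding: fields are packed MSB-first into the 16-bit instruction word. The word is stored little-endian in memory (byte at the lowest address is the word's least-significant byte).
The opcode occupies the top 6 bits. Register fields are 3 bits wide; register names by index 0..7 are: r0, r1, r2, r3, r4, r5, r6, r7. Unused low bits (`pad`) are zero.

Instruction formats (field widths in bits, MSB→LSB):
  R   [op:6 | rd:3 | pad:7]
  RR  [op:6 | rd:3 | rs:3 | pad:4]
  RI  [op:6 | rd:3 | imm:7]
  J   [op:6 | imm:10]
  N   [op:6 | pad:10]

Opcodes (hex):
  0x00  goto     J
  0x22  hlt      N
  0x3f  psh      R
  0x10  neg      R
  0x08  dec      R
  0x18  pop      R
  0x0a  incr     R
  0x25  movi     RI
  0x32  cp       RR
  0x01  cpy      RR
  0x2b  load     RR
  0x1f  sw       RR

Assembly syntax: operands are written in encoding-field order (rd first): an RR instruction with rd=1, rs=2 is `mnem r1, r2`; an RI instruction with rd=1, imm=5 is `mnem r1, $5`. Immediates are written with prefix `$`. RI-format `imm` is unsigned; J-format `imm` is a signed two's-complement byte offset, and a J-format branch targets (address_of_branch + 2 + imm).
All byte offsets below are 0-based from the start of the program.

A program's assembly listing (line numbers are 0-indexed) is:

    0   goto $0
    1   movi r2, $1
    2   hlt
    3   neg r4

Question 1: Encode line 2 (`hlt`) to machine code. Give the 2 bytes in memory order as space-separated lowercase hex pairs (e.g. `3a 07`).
L2: hlt op=0x22:6|pad=0:10 ⇒ 0x8800 ⇒ little 00 88

00 88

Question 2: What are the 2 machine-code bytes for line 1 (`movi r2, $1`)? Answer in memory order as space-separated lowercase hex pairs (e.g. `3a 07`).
1. movi fields op=0x25:6|rd=2:3|imm=1:7 → word 9501h → 01 95

01 95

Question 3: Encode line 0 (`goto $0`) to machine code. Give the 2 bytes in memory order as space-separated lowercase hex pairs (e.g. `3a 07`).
00 00

line 0 (goto): pack op=0x0:6|imm=0:10 = 0x0000; little→ 00 00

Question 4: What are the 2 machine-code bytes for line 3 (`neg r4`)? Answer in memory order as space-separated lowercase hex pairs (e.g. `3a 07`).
00 42

3. neg fields op=0x10:6|rd=4:3|pad=0:7 → word 4200h → 00 42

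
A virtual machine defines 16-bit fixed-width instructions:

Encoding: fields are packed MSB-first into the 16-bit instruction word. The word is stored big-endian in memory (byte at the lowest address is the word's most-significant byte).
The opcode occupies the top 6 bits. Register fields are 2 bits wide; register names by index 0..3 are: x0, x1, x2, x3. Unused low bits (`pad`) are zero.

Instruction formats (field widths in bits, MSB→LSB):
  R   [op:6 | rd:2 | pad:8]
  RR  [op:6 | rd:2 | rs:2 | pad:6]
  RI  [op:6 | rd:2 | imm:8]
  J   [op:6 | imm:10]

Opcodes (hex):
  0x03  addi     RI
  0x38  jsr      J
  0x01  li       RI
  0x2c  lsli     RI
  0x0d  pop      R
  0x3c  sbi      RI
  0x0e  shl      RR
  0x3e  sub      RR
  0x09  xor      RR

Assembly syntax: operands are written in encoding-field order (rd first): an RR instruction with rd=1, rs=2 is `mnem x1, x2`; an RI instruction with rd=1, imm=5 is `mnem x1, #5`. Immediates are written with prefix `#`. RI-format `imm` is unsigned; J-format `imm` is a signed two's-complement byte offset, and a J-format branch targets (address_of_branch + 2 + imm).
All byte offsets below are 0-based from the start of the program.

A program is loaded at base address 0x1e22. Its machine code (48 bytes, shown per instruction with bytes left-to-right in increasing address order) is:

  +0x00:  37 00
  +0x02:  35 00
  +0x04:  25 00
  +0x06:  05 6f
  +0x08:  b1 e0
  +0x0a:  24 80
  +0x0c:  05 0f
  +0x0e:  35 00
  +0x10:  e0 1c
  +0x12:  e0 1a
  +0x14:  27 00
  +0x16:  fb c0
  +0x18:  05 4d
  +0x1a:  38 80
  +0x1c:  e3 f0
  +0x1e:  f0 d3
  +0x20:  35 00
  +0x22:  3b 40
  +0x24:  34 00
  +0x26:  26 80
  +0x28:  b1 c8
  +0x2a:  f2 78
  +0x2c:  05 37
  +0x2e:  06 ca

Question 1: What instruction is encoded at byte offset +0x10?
jsr #28

[10] e0 1c → 0xe01c
  opcode bits[15:10]=0x38: jsr/J
  imm@[9:0]=0x1c ⇒ #28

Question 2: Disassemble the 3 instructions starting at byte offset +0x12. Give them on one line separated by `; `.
[12] e0 1a → 0xe01a
  op=0xe01a>>10=0x38 ⇒ jsr (J)
  imm: (w>>0)&0x3ff=0x1a → #26
[14] 27 00 → 0x2700
  op=0x2700>>10=0x9 ⇒ xor (RR)
  rd: (w>>8)&0x3=0x3 → x3
  rs: (w>>6)&0x3=0x0 → x0
[16] fb c0 → 0xfbc0
  op=0xfbc0>>10=0x3e ⇒ sub (RR)
  rd: (w>>8)&0x3=0x3 → x3
  rs: (w>>6)&0x3=0x3 → x3

jsr #26; xor x3, x0; sub x3, x3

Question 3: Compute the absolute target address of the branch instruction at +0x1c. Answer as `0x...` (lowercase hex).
[1c] e3 f0 → 0xe3f0
  op=0xe3f0>>10=0x38 ⇒ jsr (J)
  [9:0] imm=1008 (s10→-16) = #-16
  target = base 0x1e22 + off 0x1c + 2 + imm -16 = 0x1e30

0x1e30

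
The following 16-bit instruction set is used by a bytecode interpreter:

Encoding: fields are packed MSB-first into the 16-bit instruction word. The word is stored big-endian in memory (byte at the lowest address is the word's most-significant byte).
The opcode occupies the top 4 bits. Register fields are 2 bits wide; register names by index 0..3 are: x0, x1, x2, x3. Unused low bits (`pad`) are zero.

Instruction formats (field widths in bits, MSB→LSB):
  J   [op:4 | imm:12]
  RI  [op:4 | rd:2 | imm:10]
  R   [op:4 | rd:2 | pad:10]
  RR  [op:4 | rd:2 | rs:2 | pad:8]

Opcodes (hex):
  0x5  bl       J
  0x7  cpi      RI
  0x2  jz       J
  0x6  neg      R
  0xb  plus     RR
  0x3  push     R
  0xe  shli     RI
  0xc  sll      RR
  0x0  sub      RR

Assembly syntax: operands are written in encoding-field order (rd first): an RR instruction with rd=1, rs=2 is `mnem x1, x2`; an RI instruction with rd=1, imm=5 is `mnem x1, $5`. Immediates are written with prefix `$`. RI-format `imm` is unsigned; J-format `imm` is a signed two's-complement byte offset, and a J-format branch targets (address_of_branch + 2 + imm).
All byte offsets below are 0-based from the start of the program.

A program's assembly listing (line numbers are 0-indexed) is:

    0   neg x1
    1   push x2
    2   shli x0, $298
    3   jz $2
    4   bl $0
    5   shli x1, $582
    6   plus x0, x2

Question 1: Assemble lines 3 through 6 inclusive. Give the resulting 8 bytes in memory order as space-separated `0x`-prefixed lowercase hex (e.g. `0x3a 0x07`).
0x20 0x02 0x50 0x00 0xe6 0x46 0xb2 0x00

line 3 (jz): pack op=0x2:4|imm=2:12 = 0x2002; big→ 20 02
line 4 (bl): pack op=0x5:4|imm=0:12 = 0x5000; big→ 50 00
line 5 (shli): pack op=0xe:4|rd=1:2|imm=582:10 = 0xe646; big→ e6 46
line 6 (plus): pack op=0xb:4|rd=0:2|rs=2:2|pad=0:8 = 0xb200; big→ b2 00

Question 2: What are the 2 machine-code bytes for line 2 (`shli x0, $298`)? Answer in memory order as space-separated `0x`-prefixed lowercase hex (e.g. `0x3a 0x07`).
line 2 (shli): pack op=0xe:4|rd=0:2|imm=298:10 = 0xe12a; big→ e1 2a

0xe1 0x2a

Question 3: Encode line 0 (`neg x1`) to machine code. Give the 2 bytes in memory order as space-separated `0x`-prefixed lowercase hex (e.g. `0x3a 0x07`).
0x64 0x00

line 0 (neg): pack op=0x6:4|rd=1:2|pad=0:10 = 0x6400; big→ 64 00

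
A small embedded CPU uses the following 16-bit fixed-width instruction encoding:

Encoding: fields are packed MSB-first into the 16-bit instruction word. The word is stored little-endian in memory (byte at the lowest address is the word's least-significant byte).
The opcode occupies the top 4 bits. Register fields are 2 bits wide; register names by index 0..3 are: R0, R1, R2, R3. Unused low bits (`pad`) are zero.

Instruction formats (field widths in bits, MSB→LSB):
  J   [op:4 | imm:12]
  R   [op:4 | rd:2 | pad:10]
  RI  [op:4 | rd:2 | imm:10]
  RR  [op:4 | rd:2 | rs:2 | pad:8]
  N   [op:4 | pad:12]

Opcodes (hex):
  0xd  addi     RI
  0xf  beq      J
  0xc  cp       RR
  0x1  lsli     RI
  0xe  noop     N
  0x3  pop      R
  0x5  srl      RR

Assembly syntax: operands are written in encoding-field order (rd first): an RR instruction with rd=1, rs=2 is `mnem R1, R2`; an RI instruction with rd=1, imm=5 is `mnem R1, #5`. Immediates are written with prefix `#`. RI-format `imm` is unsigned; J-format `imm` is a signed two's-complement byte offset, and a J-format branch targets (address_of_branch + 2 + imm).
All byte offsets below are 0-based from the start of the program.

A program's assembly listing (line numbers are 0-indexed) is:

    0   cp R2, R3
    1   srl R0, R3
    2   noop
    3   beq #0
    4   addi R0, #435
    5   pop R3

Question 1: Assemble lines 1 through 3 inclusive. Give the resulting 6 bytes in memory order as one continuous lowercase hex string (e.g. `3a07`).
005300e000f0

1. srl fields op=0x5:4|rd=0:2|rs=3:2|pad=0:8 → word 5300h → 00 53
2. noop fields op=0xe:4|pad=0:12 → word e000h → 00 e0
3. beq fields op=0xf:4|imm=0:12 → word f000h → 00 f0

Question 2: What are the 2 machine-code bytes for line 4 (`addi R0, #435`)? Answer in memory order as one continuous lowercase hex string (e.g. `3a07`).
L4: addi op=0xd:4|rd=0:2|imm=435:10 ⇒ 0xd1b3 ⇒ little b3 d1

b3d1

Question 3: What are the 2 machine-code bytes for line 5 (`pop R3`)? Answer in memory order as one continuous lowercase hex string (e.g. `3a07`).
003c

L5: pop op=0x3:4|rd=3:2|pad=0:10 ⇒ 0x3c00 ⇒ little 00 3c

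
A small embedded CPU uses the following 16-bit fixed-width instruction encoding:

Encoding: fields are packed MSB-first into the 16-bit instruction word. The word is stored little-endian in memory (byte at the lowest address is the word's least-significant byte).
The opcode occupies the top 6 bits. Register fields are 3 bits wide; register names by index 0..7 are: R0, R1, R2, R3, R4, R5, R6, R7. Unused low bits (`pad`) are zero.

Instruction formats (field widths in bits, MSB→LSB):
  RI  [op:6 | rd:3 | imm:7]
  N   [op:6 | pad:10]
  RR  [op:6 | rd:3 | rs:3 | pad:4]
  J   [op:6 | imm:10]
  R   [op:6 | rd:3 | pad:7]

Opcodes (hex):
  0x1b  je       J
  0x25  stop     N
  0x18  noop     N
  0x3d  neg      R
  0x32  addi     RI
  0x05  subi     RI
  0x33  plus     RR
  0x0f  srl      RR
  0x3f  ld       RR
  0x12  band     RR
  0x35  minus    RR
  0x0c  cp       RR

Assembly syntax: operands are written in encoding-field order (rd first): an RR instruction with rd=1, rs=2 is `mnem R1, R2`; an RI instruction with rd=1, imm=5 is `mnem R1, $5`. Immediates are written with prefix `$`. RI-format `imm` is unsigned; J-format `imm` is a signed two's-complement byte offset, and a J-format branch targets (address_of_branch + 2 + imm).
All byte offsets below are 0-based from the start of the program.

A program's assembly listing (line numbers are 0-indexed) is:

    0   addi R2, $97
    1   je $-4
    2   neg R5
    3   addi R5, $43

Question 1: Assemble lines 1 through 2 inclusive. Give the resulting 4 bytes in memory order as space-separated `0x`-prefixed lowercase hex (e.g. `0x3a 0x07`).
0xfc 0x6f 0x80 0xf6

line 1 (je): pack op=0x1b:6|imm=-4:10 = 0x6ffc; little→ fc 6f
line 2 (neg): pack op=0x3d:6|rd=5:3|pad=0:7 = 0xf680; little→ 80 f6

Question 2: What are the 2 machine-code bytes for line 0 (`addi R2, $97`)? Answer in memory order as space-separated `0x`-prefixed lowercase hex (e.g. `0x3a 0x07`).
line 0 (addi): pack op=0x32:6|rd=2:3|imm=97:7 = 0xc961; little→ 61 c9

0x61 0xc9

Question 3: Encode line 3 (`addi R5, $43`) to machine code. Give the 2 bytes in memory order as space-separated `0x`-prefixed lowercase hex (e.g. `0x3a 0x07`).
3. addi fields op=0x32:6|rd=5:3|imm=43:7 → word caabh → ab ca

0xab 0xca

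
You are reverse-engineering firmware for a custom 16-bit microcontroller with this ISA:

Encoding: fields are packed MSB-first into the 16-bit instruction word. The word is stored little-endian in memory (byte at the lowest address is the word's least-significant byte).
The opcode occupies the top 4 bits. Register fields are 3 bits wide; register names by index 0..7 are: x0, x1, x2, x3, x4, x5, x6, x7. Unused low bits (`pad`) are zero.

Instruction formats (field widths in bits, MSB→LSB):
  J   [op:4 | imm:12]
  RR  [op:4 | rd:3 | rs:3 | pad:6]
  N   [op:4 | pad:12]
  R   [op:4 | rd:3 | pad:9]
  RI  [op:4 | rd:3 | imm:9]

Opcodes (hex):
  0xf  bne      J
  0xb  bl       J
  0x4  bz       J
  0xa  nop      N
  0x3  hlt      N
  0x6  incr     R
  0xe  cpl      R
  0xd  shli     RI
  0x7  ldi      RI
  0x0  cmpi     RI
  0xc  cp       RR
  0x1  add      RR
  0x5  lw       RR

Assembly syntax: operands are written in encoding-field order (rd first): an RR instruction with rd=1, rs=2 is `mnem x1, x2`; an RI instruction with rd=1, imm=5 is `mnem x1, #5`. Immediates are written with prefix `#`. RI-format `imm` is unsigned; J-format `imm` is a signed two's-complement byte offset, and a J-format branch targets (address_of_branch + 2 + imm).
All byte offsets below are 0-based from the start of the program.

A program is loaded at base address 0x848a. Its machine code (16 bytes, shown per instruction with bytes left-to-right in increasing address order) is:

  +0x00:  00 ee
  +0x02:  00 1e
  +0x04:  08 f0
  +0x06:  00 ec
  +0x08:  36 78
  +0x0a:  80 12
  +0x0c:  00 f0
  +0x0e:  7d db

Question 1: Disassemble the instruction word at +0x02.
add x7, x0

+0x02: 00 1e ⇒ word 0x1e00 (little)
  opcode bits[15:12]=0x1: add/RR
  [11:9] rd=7 = x7
  [8:6] rs=0 = x0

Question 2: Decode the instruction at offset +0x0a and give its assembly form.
@+0a  little-endian(80 12) = 0x1280
  top 4b → 0x1 → add [RR]
  [11:9] rd=1 = x1
  [8:6] rs=2 = x2

add x1, x2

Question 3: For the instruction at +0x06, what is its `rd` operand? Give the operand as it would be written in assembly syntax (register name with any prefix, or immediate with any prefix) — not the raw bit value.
off 0x06: read 00 ec as little → 0xec00
  top 4b → 0xe → cpl [R]
  rd: (w>>9)&0x7=0x6 → x6

x6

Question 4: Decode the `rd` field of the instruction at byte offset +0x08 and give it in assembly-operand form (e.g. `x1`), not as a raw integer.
x4

+0x08: 36 78 ⇒ word 0x7836 (little)
  top 4b → 0x7 → ldi [RI]
  rd: (w>>9)&0x7=0x4 → x4
  imm: (w>>0)&0x1ff=0x36 → #54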